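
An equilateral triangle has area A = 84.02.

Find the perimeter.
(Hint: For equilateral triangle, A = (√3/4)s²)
A = (√3/4)s²  ⇒  s² = 4A/√3 = 4·84.02/√3 = 336.08/1.73205 ≈ 194.036
s ≈ √194.036 ≈ 13.9297
Perimeter = 3s ≈ 3·13.9297 ≈ 41.789

Perimeter = 41.79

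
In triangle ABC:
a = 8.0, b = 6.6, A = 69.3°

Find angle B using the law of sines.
a/sin(A) = b/sin(B)  ⇒  sin(B) = b·sin(A)/a = 6.6·sin(69.3°)/8.0
sin(69.3°) ≈ 0.935444
sin(B) ≈ 6.6·0.935444/8.0 ≈ 6.17393/8.0 ≈ 0.771741
B = arcsin(0.771741) ≈ 50.5105°
(Since b ≤ a we need B ≤ A, so the obtuse alternative 180° − 50.5105° ≈ 129.489° is rejected.)

B = 50.51°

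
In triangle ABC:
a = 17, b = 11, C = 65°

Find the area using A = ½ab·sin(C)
A = ½·a·b·sin(C) = ½·17·11·sin(65°)
sin(65°) ≈ 0.906308
A ≈ ½·187·0.906308 = 93.5·0.906308 ≈ 84.7398

Area = 84.74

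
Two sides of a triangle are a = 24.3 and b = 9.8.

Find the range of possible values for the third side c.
Triangle inequality: |a − b| < c < a + b
|a − b| = |24.3 − 9.8| = 14.5
a + b = 24.3 + 9.8 = 34.1

14.5 < c < 34.1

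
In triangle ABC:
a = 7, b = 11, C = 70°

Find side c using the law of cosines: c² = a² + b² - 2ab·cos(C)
c² = 7² + 11² − 2·7·11·cos(70°)
cos(70°) ≈ 0.34202
c² ≈ 49 + 121 − 154·(0.34202) ≈ 170 − 52.6711 ≈ 117.329
c ≈ √117.329 ≈ 10.8318

c = 10.83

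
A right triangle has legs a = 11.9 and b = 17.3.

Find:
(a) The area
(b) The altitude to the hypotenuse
(a) The legs are perpendicular, so Area = ½·a·b = ½·11.9·17.3 = ½·205.87 = 102.935
(b) Hypotenuse c = √(a² + b²) = √(141.61 + 299.29) = √440.9 ≈ 20.9976
    Area = ½·c·h_c  ⇒  h_c = 2·Area/c = 205.87/20.9976 ≈ 9.80445

Area = 102.935, h_c = 9.804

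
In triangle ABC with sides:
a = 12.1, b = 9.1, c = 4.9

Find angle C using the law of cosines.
c² = a² + b² − 2ab·cos(C)  ⇒  cos(C) = (a² + b² − c²)/(2ab)
cos(C) = (12.1² + 9.1² − 4.9²)/(2·12.1·9.1) = (146.41 + 82.81 − 24.01)/220.22 = 205.21/220.22 ≈ 0.931841
C = arccos(0.931841) ≈ 21.2764°

C = 21.28°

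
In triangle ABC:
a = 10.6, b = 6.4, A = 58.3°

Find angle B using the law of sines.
a/sin(A) = b/sin(B)  ⇒  sin(B) = b·sin(A)/a = 6.4·sin(58.3°)/10.6
sin(58.3°) ≈ 0.850811
sin(B) ≈ 6.4·0.850811/10.6 ≈ 5.44519/10.6 ≈ 0.513697
B = arcsin(0.513697) ≈ 30.9104°
(Since b ≤ a we need B ≤ A, so the obtuse alternative 180° − 30.9104° ≈ 149.09° is rejected.)

B = 30.91°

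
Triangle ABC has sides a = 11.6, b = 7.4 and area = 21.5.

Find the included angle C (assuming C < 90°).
Area = ½·a·b·sin(C)  ⇒  sin(C) = 2·Area/(a·b) = 2·21.5/(11.6·7.4) = 43/85.84 ≈ 0.500932
C = arcsin(0.500932) ≈ 30.0617° (taking the acute solution since C < 90°)

C = 30.06°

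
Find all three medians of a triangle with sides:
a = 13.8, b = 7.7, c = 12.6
Median formula: m_a = ½√(2b² + 2c² − a²) (and cyclically). a² = 190.44, b² = 59.29, c² = 158.76.
m_a = ½√(2·59.29 + 2·158.76 − 190.44) = ½√245.66 ≈ ½·15.6735 ≈ 7.83677
m_b = ½√(2·190.44 + 2·158.76 − 59.29) = ½√639.11 ≈ ½·25.2806 ≈ 12.6403
m_c = ½√(2·190.44 + 2·59.29 − 158.76) = ½√340.7 ≈ ½·18.4581 ≈ 9.22903

m_a = 7.837, m_b = 12.64, m_c = 9.229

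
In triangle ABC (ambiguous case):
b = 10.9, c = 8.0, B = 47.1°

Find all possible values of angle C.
b/sin(B) = c/sin(C)  ⇒  sin(C) = c·sin(B)/b = 8.0·sin(47.1°)/10.9
sin(47.1°) ≈ 0.732543
sin(C) ≈ 8.0·0.732543/10.9 ≈ 5.86034/10.9 ≈ 0.537646
Candidate 1: C₁ = arcsin(0.537646) ≈ 32.5235°  →  A = 180° − 47.1° − 32.5235° ≈ 100.376° > 0, valid
Candidate 2: C₂ = 180° − C₁ ≈ 147.476°  →  A = 180° − 47.1° − 147.476° ≈ -14.5765° ≤ 0, not a valid triangle

C = 32.52° (one solution)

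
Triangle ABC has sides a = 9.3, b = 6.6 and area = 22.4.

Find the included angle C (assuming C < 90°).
Area = ½·a·b·sin(C)  ⇒  sin(C) = 2·Area/(a·b) = 2·22.4/(9.3·6.6) = 44.8/61.38 ≈ 0.729879
C = arcsin(0.729879) ≈ 46.8763° (taking the acute solution since C < 90°)

C = 46.88°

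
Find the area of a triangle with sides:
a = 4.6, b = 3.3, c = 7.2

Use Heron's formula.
s = (4.6 + 3.3 + 7.2)/2 = 15.1/2 = 7.55
s − a = 2.95, s − b = 4.25, s − c = 0.35
s(s−a)(s−b)(s−c) = 7.55·2.95·4.25·0.35 ≈ 33.1303
Area = √33.1303 ≈ 5.7559

Area = 5.756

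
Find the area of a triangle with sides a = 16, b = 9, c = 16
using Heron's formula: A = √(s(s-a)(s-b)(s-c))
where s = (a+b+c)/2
s = (16 + 9 + 16)/2 = 41/2 = 20.5
s − a = 4.5, s − b = 11.5, s − c = 4.5
s(s−a)(s−b)(s−c) = 20.5·4.5·11.5·4.5 = 4773.9375
Area = √4773.9375 ≈ 69.0937

s = 20.5, Area = 69.09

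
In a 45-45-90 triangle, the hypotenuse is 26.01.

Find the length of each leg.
In a 45-45-90 triangle hypotenuse = leg·√2, so leg = hypotenuse/√2.
Leg = 26.01/√2 ≈ 26.01/1.41421 ≈ 18.3918

Each leg = 18.39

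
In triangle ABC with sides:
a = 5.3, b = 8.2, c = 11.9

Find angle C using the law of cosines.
c² = a² + b² − 2ab·cos(C)  ⇒  cos(C) = (a² + b² − c²)/(2ab)
cos(C) = (5.3² + 8.2² − 11.9²)/(2·5.3·8.2) = (28.09 + 67.24 − 141.61)/86.92 = -46.28/86.92 ≈ -0.532444
C = arccos(-0.532444) ≈ 122.171°

C = 122.2°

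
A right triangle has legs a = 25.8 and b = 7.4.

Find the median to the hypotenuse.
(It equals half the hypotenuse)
Hypotenuse c = √(a² + b²) = √(665.64 + 54.76) = √720.4 ≈ 26.8403
Median to hypotenuse = c/2 ≈ 26.8403/2 ≈ 13.4201

Median = 13.42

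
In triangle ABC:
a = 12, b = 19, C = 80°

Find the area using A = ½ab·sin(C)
A = ½·a·b·sin(C) = ½·12·19·sin(80°)
sin(80°) ≈ 0.984808
A ≈ ½·228·0.984808 = 114·0.984808 ≈ 112.268

Area = 112.3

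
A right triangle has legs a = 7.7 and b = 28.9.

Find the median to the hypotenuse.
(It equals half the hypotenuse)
Hypotenuse c = √(a² + b²) = √(59.29 + 835.21) = √894.5 ≈ 29.9082
Median to hypotenuse = c/2 ≈ 29.9082/2 ≈ 14.9541

Median = 14.95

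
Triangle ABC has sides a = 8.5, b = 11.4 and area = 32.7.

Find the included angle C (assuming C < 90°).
Area = ½·a·b·sin(C)  ⇒  sin(C) = 2·Area/(a·b) = 2·32.7/(8.5·11.4) = 65.4/96.9 ≈ 0.674923
C = arcsin(0.674923) ≈ 42.4481° (taking the acute solution since C < 90°)

C = 42.45°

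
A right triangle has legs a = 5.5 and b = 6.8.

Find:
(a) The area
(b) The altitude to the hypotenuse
(a) The legs are perpendicular, so Area = ½·a·b = ½·5.5·6.8 = ½·37.4 = 18.7
(b) Hypotenuse c = √(a² + b²) = √(30.25 + 46.24) = √76.49 ≈ 8.74586
    Area = ½·c·h_c  ⇒  h_c = 2·Area/c = 37.4/8.74586 ≈ 4.27631

Area = 18.7, h_c = 4.276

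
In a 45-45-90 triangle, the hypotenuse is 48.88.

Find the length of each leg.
In a 45-45-90 triangle hypotenuse = leg·√2, so leg = hypotenuse/√2.
Leg = 48.88/√2 ≈ 48.88/1.41421 ≈ 34.5634

Each leg = 34.56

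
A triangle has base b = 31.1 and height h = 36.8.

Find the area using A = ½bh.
A = ½·b·h = ½·31.1·36.8 = ½·1144.48 = 572.24

Area = 572.24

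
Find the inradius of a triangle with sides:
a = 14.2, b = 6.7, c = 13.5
r = Area/s where s is the semi-perimeter.
s = (14.2 + 6.7 + 13.5)/2 = 34.4/2 = 17.2
Area = √(s(s−a)(s−b)(s−c)) = √(17.2·3·10.5·3.7) ≈ √2004.66 ≈ 44.7734
r ≈ 44.7734/17.2 ≈ 2.60311

r = 2.603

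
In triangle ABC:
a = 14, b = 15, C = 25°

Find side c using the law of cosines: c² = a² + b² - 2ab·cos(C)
c² = 14² + 15² − 2·14·15·cos(25°)
cos(25°) ≈ 0.906308
c² ≈ 196 + 225 − 420·(0.906308) ≈ 421 − 380.649 ≈ 40.3507
c ≈ √40.3507 ≈ 6.35222

c = 6.352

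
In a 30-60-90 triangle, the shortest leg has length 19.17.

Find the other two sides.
In a 30-60-90 triangle the sides are in ratio 1 : √3 : 2 (short leg : long leg : hypotenuse).
Long leg = 19.17·√3 ≈ 19.17·1.73205 ≈ 33.2034
Hypotenuse = 2·19.17 = 38.34

Long leg = 19.17√3 = 33.2, Hypotenuse = 38.34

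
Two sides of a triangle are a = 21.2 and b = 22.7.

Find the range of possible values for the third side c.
Triangle inequality: |a − b| < c < a + b
|a − b| = |21.2 − 22.7| = 1.5
a + b = 21.2 + 22.7 = 43.9

1.5 < c < 43.9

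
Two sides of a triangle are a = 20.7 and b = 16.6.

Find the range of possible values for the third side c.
Triangle inequality: |a − b| < c < a + b
|a − b| = |20.7 − 16.6| = 4.1
a + b = 20.7 + 16.6 = 37.3

4.1 < c < 37.3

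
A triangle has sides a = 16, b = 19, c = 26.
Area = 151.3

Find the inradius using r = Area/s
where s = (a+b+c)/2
s = (16 + 19 + 26)/2 = 61/2 = 30.5
r = Area/s = 151.3/30.5 ≈ 4.96066

r = 4.961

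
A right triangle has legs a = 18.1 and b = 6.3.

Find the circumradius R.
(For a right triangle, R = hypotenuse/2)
Hypotenuse c = √(a² + b²) = √(327.61 + 39.69) = √367.3 ≈ 19.1651
R = c/2 ≈ 19.1651/2 ≈ 9.58254

R = 9.583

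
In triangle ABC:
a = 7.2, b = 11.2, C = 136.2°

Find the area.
Two sides and the included angle (SAS): A = ½·a·b·sin(C) = ½·7.2·11.2·sin(136.2°)
sin(136.2°) ≈ 0.692143
A ≈ ½·80.64·0.692143 = 40.32·0.692143 ≈ 27.9072

Area = 27.91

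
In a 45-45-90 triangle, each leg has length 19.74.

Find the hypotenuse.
In a 45-45-90 triangle the sides are in ratio 1 : 1 : √2, so hypotenuse = leg·√2.
Hypotenuse = 19.74·√2 ≈ 19.74·1.41421 ≈ 27.9166

Hypotenuse = 19.74√2 = 27.92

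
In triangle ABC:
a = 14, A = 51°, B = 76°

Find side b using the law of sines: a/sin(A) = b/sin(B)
a/sin(A) = b/sin(B)  ⇒  b = a·sin(B)/sin(A) = 14·sin(76°)/sin(51°)
sin(76°) ≈ 0.970296, sin(51°) ≈ 0.777146
b ≈ 14·0.970296/0.777146 ≈ 13.5841/0.777146 ≈ 17.4795

b = 17.48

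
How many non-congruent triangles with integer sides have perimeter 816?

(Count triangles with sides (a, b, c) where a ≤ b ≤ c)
Let a ≤ b ≤ c with a + b + c = 816. The only binding inequality is a + b > c, i.e. 816 − c > c, so c < 816/2; and c ≥ 816/3 since c is the largest side.
So 272 ≤ c ≤ 407. For each c, b runs from ⌈(816 − c)/2⌉ up to c (then a = 816 − b − c satisfies 1 ≤ a ≤ b automatically), giving c − ⌈(816 − c)/2⌉ + 1 choices.
Summing over c: 1 + 2 + 4 + 5 + … + 202 + 203  (136 terms, c = 272, …, 407) = 13872
Check (closed form: nearest integer to p²/48 for even p, (p+3)²/48 for odd p): 816²/48 = 665856/48 ≈ 13872.00 → 13872

13872 triangles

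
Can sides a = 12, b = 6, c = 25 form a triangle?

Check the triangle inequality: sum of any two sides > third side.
a + b vs c: 12 + 6 = 18 ≤ 25  ✗
a + c vs b: 12 + 25 = 37 > 6  ✓
b + c vs a: 6 + 25 = 31 > 12  ✓

No: 12 + 6 = 18 is not > 25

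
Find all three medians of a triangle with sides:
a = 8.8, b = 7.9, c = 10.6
Median formula: m_a = ½√(2b² + 2c² − a²) (and cyclically). a² = 77.44, b² = 62.41, c² = 112.36.
m_a = ½√(2·62.41 + 2·112.36 − 77.44) = ½√272.1 ≈ ½·16.4955 ≈ 8.24773
m_b = ½√(2·77.44 + 2·112.36 − 62.41) = ½√317.19 ≈ ½·17.8098 ≈ 8.90491
m_c = ½√(2·77.44 + 2·62.41 − 112.36) = ½√167.34 ≈ ½·12.936 ≈ 6.468

m_a = 8.248, m_b = 8.905, m_c = 6.468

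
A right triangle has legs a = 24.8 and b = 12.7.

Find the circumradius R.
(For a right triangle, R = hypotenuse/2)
Hypotenuse c = √(a² + b²) = √(615.04 + 161.29) = √776.33 ≈ 27.8627
R = c/2 ≈ 27.8627/2 ≈ 13.9313

R = 13.93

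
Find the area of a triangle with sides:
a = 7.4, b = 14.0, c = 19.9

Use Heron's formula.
s = (7.4 + 14.0 + 19.9)/2 = 41.3/2 = 20.65
s − a = 13.25, s − b = 6.65, s − c = 0.75
s(s−a)(s−b)(s−c) = 20.65·13.25·6.65·0.75 ≈ 1364.64
Area = √1364.64 ≈ 36.9411

Area = 36.94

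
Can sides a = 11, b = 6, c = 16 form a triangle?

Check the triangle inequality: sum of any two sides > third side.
a + b vs c: 11 + 6 = 17 > 16  ✓
a + c vs b: 11 + 16 = 27 > 6  ✓
b + c vs a: 6 + 16 = 22 > 11  ✓

Yes, triangle inequality satisfied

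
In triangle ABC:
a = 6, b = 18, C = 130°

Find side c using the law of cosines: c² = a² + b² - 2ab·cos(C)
c² = 6² + 18² − 2·6·18·cos(130°)
cos(130°) ≈ -0.642788
c² ≈ 36 + 324 − 216·(-0.642788) ≈ 360 + 138.842 ≈ 498.842
c ≈ √498.842 ≈ 22.3348

c = 22.33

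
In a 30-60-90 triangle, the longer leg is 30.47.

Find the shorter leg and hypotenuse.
In a 30-60-90 triangle the sides are in ratio 1 : √3 : 2, so short leg = long leg/√3 and hypotenuse = 2·(short leg).
Short leg = 30.47/√3 ≈ 30.47/1.73205 ≈ 17.5919
Hypotenuse = 2·17.5919 ≈ 35.1837

Short leg = 17.59, Hypotenuse = 35.18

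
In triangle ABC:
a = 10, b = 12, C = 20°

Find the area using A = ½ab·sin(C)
A = ½·a·b·sin(C) = ½·10·12·sin(20°)
sin(20°) ≈ 0.34202
A ≈ ½·120·0.34202 = 60·0.34202 ≈ 20.5212

Area = 20.52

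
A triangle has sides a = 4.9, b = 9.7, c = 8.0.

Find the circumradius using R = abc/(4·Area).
First find the area with Heron's formula.
s = (4.9 + 9.7 + 8.0)/2 = 11.3
Area = √(s(s−a)(s−b)(s−c)) = √(11.3·6.4·1.6·3.3) ≈ √381.85 ≈ 19.541
abc = 4.9·9.7·8.0 = 380.24
R = abc/(4·Area) ≈ 380.24/(4·19.541) = 380.24/78.1639 ≈ 4.86465

R = 4.865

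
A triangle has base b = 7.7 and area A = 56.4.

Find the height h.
A = ½·b·h  ⇒  h = 2A/b = 2·56.4/7.7 = 112.8/7.7 ≈ 14.6494

h = 14.65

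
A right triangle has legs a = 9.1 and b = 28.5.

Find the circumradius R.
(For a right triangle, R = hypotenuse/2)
Hypotenuse c = √(a² + b²) = √(82.81 + 812.25) = √895.06 ≈ 29.9176
R = c/2 ≈ 29.9176/2 ≈ 14.9588

R = 14.96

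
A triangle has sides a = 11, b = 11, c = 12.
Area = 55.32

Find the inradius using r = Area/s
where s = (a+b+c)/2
s = (11 + 11 + 12)/2 = 34/2 = 17
r = Area/s = 55.32/17 ≈ 3.25412

r = 3.254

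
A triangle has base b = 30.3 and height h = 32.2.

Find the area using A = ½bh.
A = ½·b·h = ½·30.3·32.2 = ½·975.66 = 487.83

Area = 487.83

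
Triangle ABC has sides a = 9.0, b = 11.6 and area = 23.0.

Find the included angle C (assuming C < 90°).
Area = ½·a·b·sin(C)  ⇒  sin(C) = 2·Area/(a·b) = 2·23.0/(9.0·11.6) = 46/104.4 ≈ 0.440613
C = arcsin(0.440613) ≈ 26.143° (taking the acute solution since C < 90°)

C = 26.14°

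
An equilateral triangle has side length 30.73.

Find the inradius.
r = Area/s with s the semi-perimeter.
Area = (√3/4)·30.73² = (√3/4)·944.3329 ≈ 0.433013·944.3329 ≈ 408.908
s = 3·30.73/2 = 46.095
r ≈ 408.908/46.095 ≈ 8.87099
(Equivalently r = side/(2√3) = 30.73/3.4641 ≈ 8.87099.)

r = 8.871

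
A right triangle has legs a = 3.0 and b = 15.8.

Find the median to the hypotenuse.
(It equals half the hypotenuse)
Hypotenuse c = √(a² + b²) = √(9 + 249.64) = √258.64 ≈ 16.0823
Median to hypotenuse = c/2 ≈ 16.0823/2 ≈ 8.04114

Median = 8.041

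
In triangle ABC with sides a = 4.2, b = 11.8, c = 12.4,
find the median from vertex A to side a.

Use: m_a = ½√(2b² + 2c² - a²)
m_a = ½√(2·11.8² + 2·12.4² − 4.2²) = ½√(2·139.24 + 2·153.76 − 17.64) = ½√(278.48 + 307.52 − 17.64) = ½√568.36
√568.36 ≈ 23.8403, so m_a ≈ 11.9202

m_a = 11.92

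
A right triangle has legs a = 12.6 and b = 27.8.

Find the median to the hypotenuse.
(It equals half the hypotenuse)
Hypotenuse c = √(a² + b²) = √(158.76 + 772.84) = √931.6 ≈ 30.5221
Median to hypotenuse = c/2 ≈ 30.5221/2 ≈ 15.2611

Median = 15.26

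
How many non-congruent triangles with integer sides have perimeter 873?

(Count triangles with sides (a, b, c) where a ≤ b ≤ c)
Let a ≤ b ≤ c with a + b + c = 873. The only binding inequality is a + b > c, i.e. 873 − c > c, so c < 873/2; and c ≥ 873/3 since c is the largest side.
So 291 ≤ c ≤ 436. For each c, b runs from ⌈(873 − c)/2⌉ up to c (then a = 873 − b − c satisfies 1 ≤ a ≤ b automatically), giving c − ⌈(873 − c)/2⌉ + 1 choices.
Summing over c: 1 + 2 + 4 + 5 + … + 217 + 218  (146 terms, c = 291, …, 436) = 15987
Check (closed form: nearest integer to p²/48 for even p, (p+3)²/48 for odd p): (873+3)²/48 = 876²/48 = 767376/48 ≈ 15987.00 → 15987

15987 triangles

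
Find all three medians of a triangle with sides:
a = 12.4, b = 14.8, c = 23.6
Median formula: m_a = ½√(2b² + 2c² − a²) (and cyclically). a² = 153.76, b² = 219.04, c² = 556.96.
m_a = ½√(2·219.04 + 2·556.96 − 153.76) = ½√1398.24 ≈ ½·37.393 ≈ 18.6965
m_b = ½√(2·153.76 + 2·556.96 − 219.04) = ½√1202.4 ≈ ½·34.6756 ≈ 17.3378
m_c = ½√(2·153.76 + 2·219.04 − 556.96) = ½√188.64 ≈ ½·13.7346 ≈ 6.86731

m_a = 18.7, m_b = 17.34, m_c = 6.867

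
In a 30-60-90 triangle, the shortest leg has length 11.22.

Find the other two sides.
In a 30-60-90 triangle the sides are in ratio 1 : √3 : 2 (short leg : long leg : hypotenuse).
Long leg = 11.22·√3 ≈ 11.22·1.73205 ≈ 19.4336
Hypotenuse = 2·11.22 = 22.44

Long leg = 11.22√3 = 19.43, Hypotenuse = 22.44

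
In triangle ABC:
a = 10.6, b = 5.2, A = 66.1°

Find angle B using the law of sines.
a/sin(A) = b/sin(B)  ⇒  sin(B) = b·sin(A)/a = 5.2·sin(66.1°)/10.6
sin(66.1°) ≈ 0.914254
sin(B) ≈ 5.2·0.914254/10.6 ≈ 4.75412/10.6 ≈ 0.448502
B = arcsin(0.448502) ≈ 26.6476°
(Since b ≤ a we need B ≤ A, so the obtuse alternative 180° − 26.6476° ≈ 153.352° is rejected.)

B = 26.65°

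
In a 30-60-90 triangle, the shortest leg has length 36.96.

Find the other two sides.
In a 30-60-90 triangle the sides are in ratio 1 : √3 : 2 (short leg : long leg : hypotenuse).
Long leg = 36.96·√3 ≈ 36.96·1.73205 ≈ 64.0166
Hypotenuse = 2·36.96 = 73.92

Long leg = 36.96√3 = 64.02, Hypotenuse = 73.92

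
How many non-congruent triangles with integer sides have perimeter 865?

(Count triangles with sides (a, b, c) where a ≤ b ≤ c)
Let a ≤ b ≤ c with a + b + c = 865. The only binding inequality is a + b > c, i.e. 865 − c > c, so c < 865/2; and c ≥ 865/3 since c is the largest side.
So 289 ≤ c ≤ 432. For each c, b runs from ⌈(865 − c)/2⌉ up to c (then a = 865 − b − c satisfies 1 ≤ a ≤ b automatically), giving c − ⌈(865 − c)/2⌉ + 1 choices.
Summing over c: 2 + 3 + 5 + 6 + … + 215 + 216  (144 terms, c = 289, …, 432) = 15696
Check (closed form: nearest integer to p²/48 for even p, (p+3)²/48 for odd p): (865+3)²/48 = 868²/48 = 753424/48 ≈ 15696.33 → 15696

15696 triangles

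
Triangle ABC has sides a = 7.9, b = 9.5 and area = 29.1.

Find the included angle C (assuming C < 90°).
Area = ½·a·b·sin(C)  ⇒  sin(C) = 2·Area/(a·b) = 2·29.1/(7.9·9.5) = 58.2/75.05 ≈ 0.775483
C = arcsin(0.775483) ≈ 50.8488° (taking the acute solution since C < 90°)

C = 50.85°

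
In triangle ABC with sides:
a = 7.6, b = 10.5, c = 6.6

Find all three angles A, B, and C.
Law of cosines for each angle (a² = 57.76, b² = 110.25, c² = 43.56):
cos(A) = (b² + c² − a²)/(2bc) = (110.25 + 43.56 − 57.76)/(2·10.5·6.6) = 96.05/138.6 ≈ 0.693001  ⇒  A ≈ 46.1318°
cos(B) = (a² + c² − b²)/(2ac) = (57.76 + 43.56 − 110.25)/(2·7.6·6.6) = -8.93/100.32 ≈ -0.0890152  ⇒  B ≈ 95.107°
cos(C) = (a² + b² − c²)/(2ab) = (57.76 + 110.25 − 43.56)/(2·7.6·10.5) = 124.45/159.6 ≈ 0.779762  ⇒  C ≈ 38.7612°
Check: A + B + C ≈ 180°

A = 46.13°, B = 95.11°, C = 38.76°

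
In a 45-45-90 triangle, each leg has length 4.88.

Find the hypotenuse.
In a 45-45-90 triangle the sides are in ratio 1 : 1 : √2, so hypotenuse = leg·√2.
Hypotenuse = 4.88·√2 ≈ 4.88·1.41421 ≈ 6.90136

Hypotenuse = 4.88√2 = 6.901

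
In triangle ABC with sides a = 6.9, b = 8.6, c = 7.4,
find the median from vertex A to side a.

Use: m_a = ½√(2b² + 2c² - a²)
m_a = ½√(2·8.6² + 2·7.4² − 6.9²) = ½√(2·73.96 + 2·54.76 − 47.61) = ½√(147.92 + 109.52 − 47.61) = ½√209.83
√209.83 ≈ 14.4855, so m_a ≈ 7.24276

m_a = 7.243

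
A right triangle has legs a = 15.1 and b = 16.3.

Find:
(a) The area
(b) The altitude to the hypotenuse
(a) The legs are perpendicular, so Area = ½·a·b = ½·15.1·16.3 = ½·246.13 = 123.065
(b) Hypotenuse c = √(a² + b²) = √(228.01 + 265.69) = √493.7 ≈ 22.2194
    Area = ½·c·h_c  ⇒  h_c = 2·Area/c = 246.13/22.2194 ≈ 11.0773

Area = 123.065, h_c = 11.08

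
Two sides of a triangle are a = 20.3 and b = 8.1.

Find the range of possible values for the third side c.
Triangle inequality: |a − b| < c < a + b
|a − b| = |20.3 − 8.1| = 12.2
a + b = 20.3 + 8.1 = 28.4

12.2 < c < 28.4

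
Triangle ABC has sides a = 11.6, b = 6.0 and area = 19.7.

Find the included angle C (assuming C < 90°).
Area = ½·a·b·sin(C)  ⇒  sin(C) = 2·Area/(a·b) = 2·19.7/(11.6·6.0) = 39.4/69.6 ≈ 0.566092
C = arcsin(0.566092) ≈ 34.4782° (taking the acute solution since C < 90°)

C = 34.48°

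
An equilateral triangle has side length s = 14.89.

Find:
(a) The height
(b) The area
(a) The height splits the triangle into two 30-60-90 halves: h = s·√3/2 = 14.89·1.73205/2 ≈ 25.7902/2 ≈ 12.8951
(b) Area = (√3/4)·s² = (√3/4)·14.89² = (√3/4)·221.7121 ≈ 0.433013·221.7121 ≈ 96.0042

Height = 12.9, Area = 96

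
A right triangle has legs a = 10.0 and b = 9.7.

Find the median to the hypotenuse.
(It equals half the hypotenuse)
Hypotenuse c = √(a² + b²) = √(100 + 94.09) = √194.09 ≈ 13.9316
Median to hypotenuse = c/2 ≈ 13.9316/2 ≈ 6.96581

Median = 6.966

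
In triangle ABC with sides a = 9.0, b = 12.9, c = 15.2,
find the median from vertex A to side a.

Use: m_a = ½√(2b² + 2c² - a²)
m_a = ½√(2·12.9² + 2·15.2² − 9.0²) = ½√(2·166.41 + 2·231.04 − 81) = ½√(332.82 + 462.08 − 81) = ½√713.9
√713.9 ≈ 26.7189, so m_a ≈ 13.3595

m_a = 13.36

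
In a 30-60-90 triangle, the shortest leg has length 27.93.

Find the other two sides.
In a 30-60-90 triangle the sides are in ratio 1 : √3 : 2 (short leg : long leg : hypotenuse).
Long leg = 27.93·√3 ≈ 27.93·1.73205 ≈ 48.3762
Hypotenuse = 2·27.93 = 55.86

Long leg = 27.93√3 = 48.38, Hypotenuse = 55.86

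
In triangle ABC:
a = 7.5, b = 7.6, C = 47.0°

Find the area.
Two sides and the included angle (SAS): A = ½·a·b·sin(C) = ½·7.5·7.6·sin(47.0°)
sin(47.0°) ≈ 0.731354
A ≈ ½·57·0.731354 = 28.5·0.731354 ≈ 20.8436

Area = 20.84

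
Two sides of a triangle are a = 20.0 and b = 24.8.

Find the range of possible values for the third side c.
Triangle inequality: |a − b| < c < a + b
|a − b| = |20.0 − 24.8| = 4.8
a + b = 20.0 + 24.8 = 44.8

4.8 < c < 44.8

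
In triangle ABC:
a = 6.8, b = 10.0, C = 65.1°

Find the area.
Two sides and the included angle (SAS): A = ½·a·b·sin(C) = ½·6.8·10.0·sin(65.1°)
sin(65.1°) ≈ 0.907044
A ≈ ½·68·0.907044 = 34·0.907044 ≈ 30.8395

Area = 30.84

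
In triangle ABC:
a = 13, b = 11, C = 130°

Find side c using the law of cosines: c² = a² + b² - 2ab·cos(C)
c² = 13² + 11² − 2·13·11·cos(130°)
cos(130°) ≈ -0.642788
c² ≈ 169 + 121 − 286·(-0.642788) ≈ 290 + 183.837 ≈ 473.837
c ≈ √473.837 ≈ 21.7678

c = 21.77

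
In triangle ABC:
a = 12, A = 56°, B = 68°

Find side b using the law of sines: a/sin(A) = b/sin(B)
a/sin(A) = b/sin(B)  ⇒  b = a·sin(B)/sin(A) = 12·sin(68°)/sin(56°)
sin(68°) ≈ 0.927184, sin(56°) ≈ 0.829038
b ≈ 12·0.927184/0.829038 ≈ 11.1262/0.829038 ≈ 13.4206

b = 13.42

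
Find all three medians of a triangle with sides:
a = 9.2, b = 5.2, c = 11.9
Median formula: m_a = ½√(2b² + 2c² − a²) (and cyclically). a² = 84.64, b² = 27.04, c² = 141.61.
m_a = ½√(2·27.04 + 2·141.61 − 84.64) = ½√252.66 ≈ ½·15.8953 ≈ 7.94764
m_b = ½√(2·84.64 + 2·141.61 − 27.04) = ½√425.46 ≈ ½·20.6267 ≈ 10.3133
m_c = ½√(2·84.64 + 2·27.04 − 141.61) = ½√81.75 ≈ ½·9.04157 ≈ 4.52079

m_a = 7.948, m_b = 10.31, m_c = 4.521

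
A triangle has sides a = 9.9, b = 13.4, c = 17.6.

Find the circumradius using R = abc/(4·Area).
First find the area with Heron's formula.
s = (9.9 + 13.4 + 17.6)/2 = 20.45
Area = √(s(s−a)(s−b)(s−c)) = √(20.45·10.55·7.05·2.85) ≈ √4334.91 ≈ 65.84
abc = 9.9·13.4·17.6 = 2334.816
R = abc/(4·Area) ≈ 2334.816/(4·65.84) = 2334.816/263.36 ≈ 8.86549

R = 8.865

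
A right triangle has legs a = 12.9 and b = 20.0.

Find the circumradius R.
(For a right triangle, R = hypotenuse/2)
Hypotenuse c = √(a² + b²) = √(166.41 + 400) = √566.41 ≈ 23.7994
R = c/2 ≈ 23.7994/2 ≈ 11.8997

R = 11.9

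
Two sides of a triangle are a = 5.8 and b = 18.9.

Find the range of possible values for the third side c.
Triangle inequality: |a − b| < c < a + b
|a − b| = |5.8 − 18.9| = 13.1
a + b = 5.8 + 18.9 = 24.7

13.1 < c < 24.7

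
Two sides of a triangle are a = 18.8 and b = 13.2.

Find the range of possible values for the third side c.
Triangle inequality: |a − b| < c < a + b
|a − b| = |18.8 − 13.2| = 5.6
a + b = 18.8 + 13.2 = 32

5.6 < c < 32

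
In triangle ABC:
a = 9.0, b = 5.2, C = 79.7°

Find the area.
Two sides and the included angle (SAS): A = ½·a·b·sin(C) = ½·9.0·5.2·sin(79.7°)
sin(79.7°) ≈ 0.983885
A ≈ ½·46.8·0.983885 = 23.4·0.983885 ≈ 23.0229

Area = 23.02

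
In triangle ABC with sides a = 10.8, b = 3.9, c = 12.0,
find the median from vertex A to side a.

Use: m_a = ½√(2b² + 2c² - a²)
m_a = ½√(2·3.9² + 2·12.0² − 10.8²) = ½√(2·15.21 + 2·144 − 116.64) = ½√(30.42 + 288 − 116.64) = ½√201.78
√201.78 ≈ 14.2049, so m_a ≈ 7.10246

m_a = 7.102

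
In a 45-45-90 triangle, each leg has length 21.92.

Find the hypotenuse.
In a 45-45-90 triangle the sides are in ratio 1 : 1 : √2, so hypotenuse = leg·√2.
Hypotenuse = 21.92·√2 ≈ 21.92·1.41421 ≈ 30.9996

Hypotenuse = 21.92√2 = 31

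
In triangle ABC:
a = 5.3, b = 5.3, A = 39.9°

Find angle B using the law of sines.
a/sin(A) = b/sin(B)  ⇒  sin(B) = b·sin(A)/a = 5.3·sin(39.9°)/5.3
sin(39.9°) ≈ 0.64145
sin(B) ≈ 5.3·0.64145/5.3 ≈ 3.39968/5.3 ≈ 0.64145
B = arcsin(0.64145) ≈ 39.9°
(Since b ≤ a we need B ≤ A, so the obtuse alternative 180° − 39.9° ≈ 140.1° is rejected.)

B = 39.9°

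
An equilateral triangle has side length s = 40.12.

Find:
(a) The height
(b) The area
(a) The height splits the triangle into two 30-60-90 halves: h = s·√3/2 = 40.12·1.73205/2 ≈ 69.4899/2 ≈ 34.7449
(b) Area = (√3/4)·s² = (√3/4)·40.12² = (√3/4)·1609.6144 ≈ 0.433013·1609.6144 ≈ 696.983

Height = 34.74, Area = 697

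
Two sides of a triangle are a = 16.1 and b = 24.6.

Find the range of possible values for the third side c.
Triangle inequality: |a − b| < c < a + b
|a − b| = |16.1 − 24.6| = 8.5
a + b = 16.1 + 24.6 = 40.7

8.5 < c < 40.7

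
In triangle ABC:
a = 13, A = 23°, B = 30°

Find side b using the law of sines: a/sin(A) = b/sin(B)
a/sin(A) = b/sin(B)  ⇒  b = a·sin(B)/sin(A) = 13·sin(30°)/sin(23°)
sin(30°) ≈ 0.5, sin(23°) ≈ 0.390731
b ≈ 13·0.5/0.390731 ≈ 6.5/0.390731 ≈ 16.6355

b = 16.64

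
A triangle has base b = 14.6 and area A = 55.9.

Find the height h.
A = ½·b·h  ⇒  h = 2A/b = 2·55.9/14.6 = 111.8/14.6 ≈ 7.65753

h = 7.658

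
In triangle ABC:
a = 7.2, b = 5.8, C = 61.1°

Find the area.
Two sides and the included angle (SAS): A = ½·a·b·sin(C) = ½·7.2·5.8·sin(61.1°)
sin(61.1°) ≈ 0.875465
A ≈ ½·41.76·0.875465 = 20.88·0.875465 ≈ 18.2797

Area = 18.28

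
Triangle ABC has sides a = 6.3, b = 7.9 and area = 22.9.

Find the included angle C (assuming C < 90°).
Area = ½·a·b·sin(C)  ⇒  sin(C) = 2·Area/(a·b) = 2·22.9/(6.3·7.9) = 45.8/49.77 ≈ 0.920233
C = arcsin(0.920233) ≈ 66.9602° (taking the acute solution since C < 90°)

C = 66.96°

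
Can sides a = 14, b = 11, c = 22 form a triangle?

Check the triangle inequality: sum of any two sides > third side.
a + b vs c: 14 + 11 = 25 > 22  ✓
a + c vs b: 14 + 22 = 36 > 11  ✓
b + c vs a: 11 + 22 = 33 > 14  ✓

Yes, triangle inequality satisfied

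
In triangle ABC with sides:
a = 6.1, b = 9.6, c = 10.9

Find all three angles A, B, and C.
Law of cosines for each angle (a² = 37.21, b² = 92.16, c² = 118.81):
cos(A) = (b² + c² − a²)/(2bc) = (92.16 + 118.81 − 37.21)/(2·9.6·10.9) = 173.76/209.28 ≈ 0.830275  ⇒  A ≈ 33.873°
cos(B) = (a² + c² − b²)/(2ac) = (37.21 + 118.81 − 92.16)/(2·6.1·10.9) = 63.86/132.98 ≈ 0.480223  ⇒  B ≈ 61.3001°
cos(C) = (a² + b² − c²)/(2ab) = (37.21 + 92.16 − 118.81)/(2·6.1·9.6) = 10.56/117.12 ≈ 0.0901639  ⇒  C ≈ 84.827°
Check: A + B + C ≈ 180°

A = 33.87°, B = 61.3°, C = 84.83°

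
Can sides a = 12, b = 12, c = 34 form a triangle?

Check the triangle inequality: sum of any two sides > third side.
a + b vs c: 12 + 12 = 24 ≤ 34  ✗
a + c vs b: 12 + 34 = 46 > 12  ✓
b + c vs a: 12 + 34 = 46 > 12  ✓

No: 12 + 12 = 24 is not > 34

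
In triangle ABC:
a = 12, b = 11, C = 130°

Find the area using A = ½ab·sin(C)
A = ½·a·b·sin(C) = ½·12·11·sin(130°)
sin(130°) ≈ 0.766044
A ≈ ½·132·0.766044 = 66·0.766044 ≈ 50.5589

Area = 50.56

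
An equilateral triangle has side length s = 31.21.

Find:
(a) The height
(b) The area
(a) The height splits the triangle into two 30-60-90 halves: h = s·√3/2 = 31.21·1.73205/2 ≈ 54.0573/2 ≈ 27.0287
(b) Area = (√3/4)·s² = (√3/4)·31.21² = (√3/4)·974.0641 ≈ 0.433013·974.0641 ≈ 421.782

Height = 27.03, Area = 421.8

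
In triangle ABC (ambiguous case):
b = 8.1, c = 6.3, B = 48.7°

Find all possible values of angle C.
b/sin(B) = c/sin(C)  ⇒  sin(C) = c·sin(B)/b = 6.3·sin(48.7°)/8.1
sin(48.7°) ≈ 0.751264
sin(C) ≈ 6.3·0.751264/8.1 ≈ 4.73296/8.1 ≈ 0.584317
Candidate 1: C₁ = arcsin(0.584317) ≈ 35.7547°  →  A = 180° − 48.7° − 35.7547° ≈ 95.5453° > 0, valid
Candidate 2: C₂ = 180° − C₁ ≈ 144.245°  →  A = 180° − 48.7° − 144.245° ≈ -12.9453° ≤ 0, not a valid triangle

C = 35.75° (one solution)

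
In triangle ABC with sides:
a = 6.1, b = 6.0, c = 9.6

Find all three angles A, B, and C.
Law of cosines for each angle (a² = 37.21, b² = 36, c² = 92.16):
cos(A) = (b² + c² − a²)/(2bc) = (36 + 92.16 − 37.21)/(2·6.0·9.6) = 90.95/115.2 ≈ 0.789497  ⇒  A ≈ 37.8615°
cos(B) = (a² + c² − b²)/(2ac) = (37.21 + 92.16 − 36)/(2·6.1·9.6) = 93.37/117.12 ≈ 0.797217  ⇒  B ≈ 37.1349°
cos(C) = (a² + b² − c²)/(2ab) = (37.21 + 36 − 92.16)/(2·6.1·6.0) = -18.95/73.2 ≈ -0.25888  ⇒  C ≈ 105.004°
Check: A + B + C ≈ 180°

A = 37.86°, B = 37.13°, C = 105°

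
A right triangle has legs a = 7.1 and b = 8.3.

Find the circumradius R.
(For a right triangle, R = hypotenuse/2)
Hypotenuse c = √(a² + b²) = √(50.41 + 68.89) = √119.3 ≈ 10.9225
R = c/2 ≈ 10.9225/2 ≈ 5.46123

R = 5.461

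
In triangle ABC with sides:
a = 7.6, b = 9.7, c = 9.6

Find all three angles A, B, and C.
Law of cosines for each angle (a² = 57.76, b² = 94.09, c² = 92.16):
cos(A) = (b² + c² − a²)/(2bc) = (94.09 + 92.16 − 57.76)/(2·9.7·9.6) = 128.49/186.24 ≈ 0.689916  ⇒  A ≈ 46.3765°
cos(B) = (a² + c² − b²)/(2ac) = (57.76 + 92.16 − 94.09)/(2·7.6·9.6) = 55.83/145.92 ≈ 0.382607  ⇒  B ≈ 67.5047°
cos(C) = (a² + b² − c²)/(2ab) = (57.76 + 94.09 − 92.16)/(2·7.6·9.7) = 59.69/147.44 ≈ 0.404843  ⇒  C ≈ 66.1187°
Check: A + B + C ≈ 180°

A = 46.38°, B = 67.5°, C = 66.12°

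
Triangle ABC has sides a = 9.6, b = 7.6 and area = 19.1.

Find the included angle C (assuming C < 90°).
Area = ½·a·b·sin(C)  ⇒  sin(C) = 2·Area/(a·b) = 2·19.1/(9.6·7.6) = 38.2/72.96 ≈ 0.523575
C = arcsin(0.523575) ≈ 31.5723° (taking the acute solution since C < 90°)

C = 31.57°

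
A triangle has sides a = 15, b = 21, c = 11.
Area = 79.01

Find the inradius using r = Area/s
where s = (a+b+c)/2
s = (15 + 21 + 11)/2 = 47/2 = 23.5
r = Area/s = 79.01/23.5 ≈ 3.36213

r = 3.362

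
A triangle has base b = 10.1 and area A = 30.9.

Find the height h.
A = ½·b·h  ⇒  h = 2A/b = 2·30.9/10.1 = 61.8/10.1 ≈ 6.11881

h = 6.119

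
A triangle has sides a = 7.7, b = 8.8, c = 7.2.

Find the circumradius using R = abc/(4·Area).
First find the area with Heron's formula.
s = (7.7 + 8.8 + 7.2)/2 = 11.85
Area = √(s(s−a)(s−b)(s−c)) = √(11.85·4.15·3.05·4.65) ≈ √697.46 ≈ 26.4095
abc = 7.7·8.8·7.2 = 487.872
R = abc/(4·Area) ≈ 487.872/(4·26.4095) = 487.872/105.638 ≈ 4.61834

R = 4.618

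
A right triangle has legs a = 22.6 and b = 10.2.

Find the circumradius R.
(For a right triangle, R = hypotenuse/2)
Hypotenuse c = √(a² + b²) = √(510.76 + 104.04) = √614.8 ≈ 24.7952
R = c/2 ≈ 24.7952/2 ≈ 12.3976

R = 12.4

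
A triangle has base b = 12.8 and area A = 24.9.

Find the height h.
A = ½·b·h  ⇒  h = 2A/b = 2·24.9/12.8 = 49.8/12.8 ≈ 3.89062

h = 3.891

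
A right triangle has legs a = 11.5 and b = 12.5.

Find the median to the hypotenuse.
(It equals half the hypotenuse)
Hypotenuse c = √(a² + b²) = √(132.25 + 156.25) = √288.5 ≈ 16.9853
Median to hypotenuse = c/2 ≈ 16.9853/2 ≈ 8.49264

Median = 8.493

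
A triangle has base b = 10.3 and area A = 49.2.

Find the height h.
A = ½·b·h  ⇒  h = 2A/b = 2·49.2/10.3 = 98.4/10.3 ≈ 9.5534

h = 9.553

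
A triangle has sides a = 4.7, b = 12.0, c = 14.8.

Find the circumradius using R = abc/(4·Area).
First find the area with Heron's formula.
s = (4.7 + 12.0 + 14.8)/2 = 15.75
Area = √(s(s−a)(s−b)(s−c)) = √(15.75·11.05·3.75·0.95) ≈ √620.009 ≈ 24.9
abc = 4.7·12.0·14.8 = 834.72
R = abc/(4·Area) ≈ 834.72/(4·24.9) = 834.72/99.5999 ≈ 8.38073

R = 8.381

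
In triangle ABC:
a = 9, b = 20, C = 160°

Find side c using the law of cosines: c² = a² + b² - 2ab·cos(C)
c² = 9² + 20² − 2·9·20·cos(160°)
cos(160°) ≈ -0.939693
c² ≈ 81 + 400 − 360·(-0.939693) ≈ 481 + 338.289 ≈ 819.289
c ≈ √819.289 ≈ 28.6232

c = 28.62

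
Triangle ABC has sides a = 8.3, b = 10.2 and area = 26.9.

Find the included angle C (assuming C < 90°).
Area = ½·a·b·sin(C)  ⇒  sin(C) = 2·Area/(a·b) = 2·26.9/(8.3·10.2) = 53.8/84.66 ≈ 0.635483
C = arcsin(0.635483) ≈ 39.4558° (taking the acute solution since C < 90°)

C = 39.46°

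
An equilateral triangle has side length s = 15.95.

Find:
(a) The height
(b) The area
(a) The height splits the triangle into two 30-60-90 halves: h = s·√3/2 = 15.95·1.73205/2 ≈ 27.6262/2 ≈ 13.8131
(b) Area = (√3/4)·s² = (√3/4)·15.95² = (√3/4)·254.4025 ≈ 0.433013·254.4025 ≈ 110.16

Height = 13.81, Area = 110.2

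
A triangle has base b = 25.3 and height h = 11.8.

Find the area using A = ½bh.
A = ½·b·h = ½·25.3·11.8 = ½·298.54 = 149.27

Area = 149.27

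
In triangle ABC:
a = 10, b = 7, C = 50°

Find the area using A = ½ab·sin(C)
A = ½·a·b·sin(C) = ½·10·7·sin(50°)
sin(50°) ≈ 0.766044
A ≈ ½·70·0.766044 = 35·0.766044 ≈ 26.8116

Area = 26.81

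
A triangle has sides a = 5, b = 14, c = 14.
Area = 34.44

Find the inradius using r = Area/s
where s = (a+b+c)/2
s = (5 + 14 + 14)/2 = 33/2 = 16.5
r = Area/s = 34.44/16.5 ≈ 2.08727

r = 2.087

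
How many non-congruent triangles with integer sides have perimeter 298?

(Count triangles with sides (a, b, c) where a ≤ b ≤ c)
Let a ≤ b ≤ c with a + b + c = 298. The only binding inequality is a + b > c, i.e. 298 − c > c, so c < 298/2; and c ≥ 298/3 since c is the largest side.
So 100 ≤ c ≤ 148. For each c, b runs from ⌈(298 − c)/2⌉ up to c (then a = 298 − b − c satisfies 1 ≤ a ≤ b automatically), giving c − ⌈(298 − c)/2⌉ + 1 choices.
Summing over c: 2 + 3 + 5 + 6 + … + 72 + 74  (49 terms, c = 100, …, 148) = 1850
Check (closed form: nearest integer to p²/48 for even p, (p+3)²/48 for odd p): 298²/48 = 88804/48 ≈ 1850.08 → 1850

1850 triangles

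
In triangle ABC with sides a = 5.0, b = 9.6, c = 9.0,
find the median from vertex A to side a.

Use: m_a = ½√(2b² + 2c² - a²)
m_a = ½√(2·9.6² + 2·9.0² − 5.0²) = ½√(2·92.16 + 2·81 − 25) = ½√(184.32 + 162 − 25) = ½√321.32
√321.32 ≈ 17.9254, so m_a ≈ 8.9627

m_a = 8.963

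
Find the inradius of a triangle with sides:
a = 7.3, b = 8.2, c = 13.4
r = Area/s where s is the semi-perimeter.
s = (7.3 + 8.2 + 13.4)/2 = 28.9/2 = 14.45
Area = √(s(s−a)(s−b)(s−c)) = √(14.45·7.15·6.25·1.05) ≈ √678.021 ≈ 26.0388
r ≈ 26.0388/14.45 ≈ 1.802

r = 1.802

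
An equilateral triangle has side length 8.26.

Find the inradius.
r = Area/s with s the semi-perimeter.
Area = (√3/4)·8.26² = (√3/4)·68.2276 ≈ 0.433013·68.2276 ≈ 29.5434
s = 3·8.26/2 = 12.39
r ≈ 29.5434/12.39 ≈ 2.38446
(Equivalently r = side/(2√3) = 8.26/3.4641 ≈ 2.38446.)

r = 2.384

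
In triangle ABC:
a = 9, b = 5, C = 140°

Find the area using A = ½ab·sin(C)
A = ½·a·b·sin(C) = ½·9·5·sin(140°)
sin(140°) ≈ 0.642788
A ≈ ½·45·0.642788 = 22.5·0.642788 ≈ 14.4627

Area = 14.46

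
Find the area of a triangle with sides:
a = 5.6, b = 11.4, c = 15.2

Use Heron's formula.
s = (5.6 + 11.4 + 15.2)/2 = 32.2/2 = 16.1
s − a = 10.5, s − b = 4.7, s − c = 0.9
s(s−a)(s−b)(s−c) = 16.1·10.5·4.7·0.9 ≈ 715.082
Area = √715.082 ≈ 26.741

Area = 26.74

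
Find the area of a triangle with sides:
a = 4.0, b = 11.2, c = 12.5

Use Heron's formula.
s = (4.0 + 11.2 + 12.5)/2 = 27.7/2 = 13.85
s − a = 9.85, s − b = 2.65, s − c = 1.35
s(s−a)(s−b)(s−c) = 13.85·9.85·2.65·1.35 ≈ 488.051
Area = √488.051 ≈ 22.0919

Area = 22.09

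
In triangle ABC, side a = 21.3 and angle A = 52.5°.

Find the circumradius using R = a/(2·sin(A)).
R = a/(2·sin(A)) = 21.3/(2·sin(52.5°))
sin(52.5°) ≈ 0.793353
R ≈ 21.3/(2·0.793353) = 21.3/1.58671 ≈ 13.424

R = 13.42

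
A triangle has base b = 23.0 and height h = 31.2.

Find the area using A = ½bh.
A = ½·b·h = ½·23.0·31.2 = ½·717.6 = 358.8

Area = 358.8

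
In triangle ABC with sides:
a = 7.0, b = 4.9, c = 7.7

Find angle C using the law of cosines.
c² = a² + b² − 2ab·cos(C)  ⇒  cos(C) = (a² + b² − c²)/(2ab)
cos(C) = (7.0² + 4.9² − 7.7²)/(2·7.0·4.9) = (49 + 24.01 − 59.29)/68.6 = 13.72/68.6 ≈ 0.2
C = arccos(0.2) ≈ 78.463°

C = 78.46°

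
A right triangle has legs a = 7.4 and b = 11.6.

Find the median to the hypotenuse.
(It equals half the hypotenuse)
Hypotenuse c = √(a² + b²) = √(54.76 + 134.56) = √189.32 ≈ 13.7594
Median to hypotenuse = c/2 ≈ 13.7594/2 ≈ 6.87968

Median = 6.88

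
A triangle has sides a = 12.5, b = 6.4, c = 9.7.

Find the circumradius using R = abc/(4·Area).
First find the area with Heron's formula.
s = (12.5 + 6.4 + 9.7)/2 = 14.3
Area = √(s(s−a)(s−b)(s−c)) = √(14.3·1.8·7.9·4.6) ≈ √935.392 ≈ 30.5842
abc = 12.5·6.4·9.7 = 776
R = abc/(4·Area) ≈ 776/(4·30.5842) = 776/122.337 ≈ 6.34315

R = 6.343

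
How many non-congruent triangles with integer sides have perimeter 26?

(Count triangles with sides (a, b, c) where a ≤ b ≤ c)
Let a ≤ b ≤ c with a + b + c = 26. The only binding inequality is a + b > c, i.e. 26 − c > c, so c < 26/2; and c ≥ 26/3 since c is the largest side.
So 9 ≤ c ≤ 12. For each c, b runs from ⌈(26 − c)/2⌉ up to c (then a = 26 − b − c satisfies 1 ≤ a ≤ b automatically), giving c − ⌈(26 − c)/2⌉ + 1 choices.
Summing over c: 1 + 3 + 4 + 6 = 14
Check (closed form: nearest integer to p²/48 for even p, (p+3)²/48 for odd p): 26²/48 = 676/48 ≈ 14.08 → 14

14 triangles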